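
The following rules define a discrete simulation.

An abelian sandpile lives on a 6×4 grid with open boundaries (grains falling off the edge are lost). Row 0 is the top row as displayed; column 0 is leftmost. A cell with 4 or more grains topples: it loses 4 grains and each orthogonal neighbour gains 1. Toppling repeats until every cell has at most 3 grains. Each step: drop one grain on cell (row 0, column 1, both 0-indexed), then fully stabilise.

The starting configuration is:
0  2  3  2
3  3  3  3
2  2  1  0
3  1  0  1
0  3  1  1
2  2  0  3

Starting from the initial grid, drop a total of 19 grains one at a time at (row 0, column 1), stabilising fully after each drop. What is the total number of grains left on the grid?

0) 0  2  3  2
3  3  3  3
2  2  1  0
3  1  0  1
0  3  1  1
2  2  0  3
1) 0  3  3  2
3  3  3  3
2  2  1  0
3  1  0  1
0  3  1  1
2  2  0  3
2) 2  2  2  0
0  2  2  1
3  3  2  1
3  1  0  1
0  3  1  1
2  2  0  3
3) 2  3  2  0
0  2  2  1
3  3  2  1
3  1  0  1
0  3  1  1
2  2  0  3
4) 3  0  3  0
0  3  2  1
3  3  2  1
3  1  0  1
0  3  1  1
2  2  0  3
5) 3  1  3  0
0  3  2  1
3  3  2  1
3  1  0  1
0  3  1  1
2  2  0  3
6) 3  2  3  0
0  3  2  1
3  3  2  1
3  1  0  1
0  3  1  1
2  2  0  3
7) 3  3  3  0
0  3  2  1
3  3  2  1
3  1  0  1
0  3  1  1
2  2  0  3
8) 0  3  1  1
3  2  1  2
1  2  0  2
0  3  1  1
1  3  1  1
2  2  0  3
9) 1  0  2  1
3  3  1  2
1  2  0  2
0  3  1  1
1  3  1  1
2  2  0  3
10) 1  1  2  1
3  3  1  2
1  2  0  2
0  3  1  1
1  3  1  1
2  2  0  3
11) 1  2  2  1
3  3  1  2
1  2  0  2
0  3  1  1
1  3  1  1
2  2  0  3
12) 1  3  2  1
3  3  1  2
1  2  0  2
0  3  1  1
1  3  1  1
2  2  0  3
13) 3  1  3  1
0  1  2  2
2  3  0  2
0  3  1  1
1  3  1  1
2  2  0  3
14) 3  2  3  1
0  1  2  2
2  3  0  2
0  3  1  1
1  3  1  1
2  2  0  3
15) 3  3  3  1
0  1  2  2
2  3  0  2
0  3  1  1
1  3  1  1
2  2  0  3
16) 0  2  0  2
1  2  3  2
2  3  0  2
0  3  1  1
1  3  1  1
2  2  0  3
17) 0  3  0  2
1  2  3  2
2  3  0  2
0  3  1  1
1  3  1  1
2  2  0  3
18) 1  0  1  2
1  3  3  2
2  3  0  2
0  3  1  1
1  3  1  1
2  2  0  3
19) 1  1  1  2
1  3  3  2
2  3  0  2
0  3  1  1
1  3  1  1
2  2  0  3

39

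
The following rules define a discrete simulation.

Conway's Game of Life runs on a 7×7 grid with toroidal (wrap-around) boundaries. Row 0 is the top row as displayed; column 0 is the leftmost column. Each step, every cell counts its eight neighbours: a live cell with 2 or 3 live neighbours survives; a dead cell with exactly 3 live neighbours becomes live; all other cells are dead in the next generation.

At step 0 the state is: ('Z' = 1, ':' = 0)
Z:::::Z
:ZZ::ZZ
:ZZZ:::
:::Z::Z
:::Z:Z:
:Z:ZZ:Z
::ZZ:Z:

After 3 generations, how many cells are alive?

13

[0] Z:::::Z
:ZZ::ZZ
:ZZZ:::
:::Z::Z
:::Z:Z:
:Z:ZZ:Z
::ZZ:Z:
[1] Z::ZZ::
:::Z:ZZ
:Z:ZZZZ
:::Z:::
Z::Z:ZZ
::::::Z
:ZZZ:Z:
[2] ZZ:::::
:::::::
Z::Z::Z
:::Z:::
Z:::ZZZ
:Z:Z:::
ZZZZ:ZZ
[3] :::::::
:Z::::Z
:::::::
:::Z:::
Z:ZZZZZ
:::Z:::
:::ZZ:Z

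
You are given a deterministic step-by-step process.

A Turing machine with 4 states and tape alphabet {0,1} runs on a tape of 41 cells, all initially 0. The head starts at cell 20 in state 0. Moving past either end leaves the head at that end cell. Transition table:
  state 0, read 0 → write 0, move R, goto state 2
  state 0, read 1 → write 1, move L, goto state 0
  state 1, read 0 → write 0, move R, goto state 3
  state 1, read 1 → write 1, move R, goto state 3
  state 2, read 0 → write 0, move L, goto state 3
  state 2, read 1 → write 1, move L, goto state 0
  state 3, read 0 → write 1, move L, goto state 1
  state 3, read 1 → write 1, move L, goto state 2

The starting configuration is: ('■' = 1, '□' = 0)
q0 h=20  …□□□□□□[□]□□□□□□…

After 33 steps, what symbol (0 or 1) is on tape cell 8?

k=0  q0 h=20  …□□□□□□[□]□□□□□□…
k=1  q2 h=21  …□□□□□□[□]□□□□□□…
k=2  q3 h=20  …□□□□□□[□]□□□□□□…
k=3  q1 h=19  …□□□□□□[□]■□□□□□…
k=4  q3 h=20  …□□□□□□[■]□□□□□□…
k=5  q2 h=19  …□□□□□□[□]■□□□□□…
k=6  q3 h=18  …□□□□□□[□]□■□□□□…
k=7  q1 h=17  …□□□□□□[□]■□■□□□…
k=8  q3 h=18  …□□□□□□[■]□■□□□□…
k=9  q2 h=17  …□□□□□□[□]■□■□□□…
k=10  q3 h=16  …□□□□□□[□]□■□■□□…
k=11  q1 h=15  …□□□□□□[□]■□■□■□…
k=12  q3 h=16  …□□□□□□[■]□■□■□□…
k=13  q2 h=15  …□□□□□□[□]■□■□■□…
k=14  q3 h=14  …□□□□□□[□]□■□■□■…
k=15  q1 h=13  …□□□□□□[□]■□■□■□…
k=16  q3 h=14  …□□□□□□[■]□■□■□■…
k=17  q2 h=13  …□□□□□□[□]■□■□■□…
k=18  q3 h=12  …□□□□□□[□]□■□■□■…
k=19  q1 h=11  …□□□□□□[□]■□■□■□…
k=20  q3 h=12  …□□□□□□[■]□■□■□■…
k=21  q2 h=11  …□□□□□□[□]■□■□■□…
k=22  q3 h=10  …□□□□□□[□]□■□■□■…
k=23  q1 h= 9  …□□□□□□[□]■□■□■□…
k=24  q3 h=10  …□□□□□□[■]□■□■□■…
k=25  q2 h= 9  …□□□□□□[□]■□■□■□…
k=26  q3 h= 8  …□□□□□□[□]□■□■□■…
k=27  q1 h= 7  …□□□□□□[□]■□■□■□…
k=28  q3 h= 8  …□□□□□□[■]□■□■□■…
k=29  q2 h= 7  …□□□□□□[□]■□■□■□…
k=30  q3 h= 6  |□□□□□□[□]□■□■□■…
k=31  q1 h= 5  |□□□□□[□]■□■□■□…
k=32  q3 h= 6  |□□□□□□[■]□■□■□■…
k=33  q2 h= 5  |□□□□□[□]■□■□■□…

1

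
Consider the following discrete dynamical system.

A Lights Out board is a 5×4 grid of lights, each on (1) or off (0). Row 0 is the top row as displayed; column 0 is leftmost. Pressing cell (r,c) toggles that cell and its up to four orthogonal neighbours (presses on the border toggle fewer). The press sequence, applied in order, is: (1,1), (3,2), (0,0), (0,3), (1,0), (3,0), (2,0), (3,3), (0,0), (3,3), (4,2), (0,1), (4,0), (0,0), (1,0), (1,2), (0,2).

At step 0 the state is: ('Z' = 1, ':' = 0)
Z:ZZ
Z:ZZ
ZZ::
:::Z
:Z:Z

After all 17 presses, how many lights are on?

9

step 0: Z:ZZ
Z:ZZ
ZZ::
:::Z
:Z:Z
step 1: ZZZZ
:Z:Z
Z:::
:::Z
:Z:Z
step 2: ZZZZ
:Z:Z
Z:Z:
:ZZ:
:ZZZ
step 3: ::ZZ
ZZ:Z
Z:Z:
:ZZ:
:ZZZ
step 4: ::::
ZZ::
Z:Z:
:ZZ:
:ZZZ
step 5: Z:::
::::
::Z:
:ZZ:
:ZZZ
step 6: Z:::
::::
Z:Z:
Z:Z:
ZZZZ
step 7: Z:::
Z:::
:ZZ:
::Z:
ZZZZ
step 8: Z:::
Z:::
:ZZZ
:::Z
ZZZ:
step 9: :Z::
::::
:ZZZ
:::Z
ZZZ:
step 10: :Z::
::::
:ZZ:
::Z:
ZZZZ
step 11: :Z::
::::
:ZZ:
::::
Z:::
step 12: Z:Z:
:Z::
:ZZ:
::::
Z:::
step 13: Z:Z:
:Z::
:ZZ:
Z:::
:Z::
step 14: :ZZ:
ZZ::
:ZZ:
Z:::
:Z::
step 15: ZZZ:
::::
ZZZ:
Z:::
:Z::
step 16: ZZ::
:ZZZ
ZZ::
Z:::
:Z::
step 17: Z:ZZ
:Z:Z
ZZ::
Z:::
:Z::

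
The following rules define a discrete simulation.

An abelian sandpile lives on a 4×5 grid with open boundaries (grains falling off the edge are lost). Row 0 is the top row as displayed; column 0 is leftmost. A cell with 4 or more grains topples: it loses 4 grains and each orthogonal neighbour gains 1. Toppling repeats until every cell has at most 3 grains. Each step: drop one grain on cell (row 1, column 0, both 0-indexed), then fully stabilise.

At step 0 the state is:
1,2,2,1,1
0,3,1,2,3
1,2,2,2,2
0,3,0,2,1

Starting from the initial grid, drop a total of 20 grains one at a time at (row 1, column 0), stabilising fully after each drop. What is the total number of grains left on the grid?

[0] 1,2,2,1,1
0,3,1,2,3
1,2,2,2,2
0,3,0,2,1
[1] 1,2,2,1,1
1,3,1,2,3
1,2,2,2,2
0,3,0,2,1
[2] 1,2,2,1,1
2,3,1,2,3
1,2,2,2,2
0,3,0,2,1
[3] 1,2,2,1,1
3,3,1,2,3
1,2,2,2,2
0,3,0,2,1
[4] 2,3,2,1,1
1,0,2,2,3
2,3,2,2,2
0,3,0,2,1
[5] 2,3,2,1,1
2,0,2,2,3
2,3,2,2,2
0,3,0,2,1
[6] 2,3,2,1,1
3,0,2,2,3
2,3,2,2,2
0,3,0,2,1
[7] 3,3,2,1,1
0,1,2,2,3
3,3,2,2,2
0,3,0,2,1
[8] 3,3,2,1,1
1,1,2,2,3
3,3,2,2,2
0,3,0,2,1
[9] 3,3,2,1,1
2,1,2,2,3
3,3,2,2,2
0,3,0,2,1
[10] 3,3,2,1,1
3,1,2,2,3
3,3,2,2,2
0,3,0,2,1
[11] 1,1,3,1,1
3,0,3,2,3
1,2,3,2,2
2,0,1,2,1
[12] 2,1,3,1,1
0,1,3,2,3
2,2,3,2,2
2,0,1,2,1
[13] 2,1,3,1,1
1,1,3,2,3
2,2,3,2,2
2,0,1,2,1
[14] 2,1,3,1,1
2,1,3,2,3
2,2,3,2,2
2,0,1,2,1
[15] 2,1,3,1,1
3,1,3,2,3
2,2,3,2,2
2,0,1,2,1
[16] 3,1,3,1,1
0,2,3,2,3
3,2,3,2,2
2,0,1,2,1
[17] 3,1,3,1,1
1,2,3,2,3
3,2,3,2,2
2,0,1,2,1
[18] 3,1,3,1,1
2,2,3,2,3
3,2,3,2,2
2,0,1,2,1
[19] 3,1,3,1,1
3,2,3,2,3
3,2,3,2,2
2,0,1,2,1
[20] 0,2,3,1,1
2,3,3,2,3
0,3,3,2,2
3,0,1,2,1

37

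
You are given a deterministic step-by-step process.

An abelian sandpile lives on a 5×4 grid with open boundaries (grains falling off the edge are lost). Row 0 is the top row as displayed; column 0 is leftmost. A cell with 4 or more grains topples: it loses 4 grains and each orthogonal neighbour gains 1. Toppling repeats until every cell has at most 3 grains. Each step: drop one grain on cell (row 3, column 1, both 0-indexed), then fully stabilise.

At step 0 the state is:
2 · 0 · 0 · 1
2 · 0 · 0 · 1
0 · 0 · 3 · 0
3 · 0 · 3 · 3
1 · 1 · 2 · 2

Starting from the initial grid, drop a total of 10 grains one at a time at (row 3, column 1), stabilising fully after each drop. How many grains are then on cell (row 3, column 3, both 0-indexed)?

0) 2 · 0 · 0 · 1
2 · 0 · 0 · 1
0 · 0 · 3 · 0
3 · 0 · 3 · 3
1 · 1 · 2 · 2
1) 2 · 0 · 0 · 1
2 · 0 · 0 · 1
0 · 0 · 3 · 0
3 · 1 · 3 · 3
1 · 1 · 2 · 2
2) 2 · 0 · 0 · 1
2 · 0 · 0 · 1
0 · 0 · 3 · 0
3 · 2 · 3 · 3
1 · 1 · 2 · 2
3) 2 · 0 · 0 · 1
2 · 0 · 0 · 1
0 · 0 · 3 · 0
3 · 3 · 3 · 3
1 · 1 · 2 · 2
4) 2 · 0 · 0 · 1
2 · 0 · 1 · 1
1 · 2 · 0 · 2
0 · 2 · 2 · 0
2 · 2 · 3 · 3
5) 2 · 0 · 0 · 1
2 · 0 · 1 · 1
1 · 2 · 0 · 2
0 · 3 · 2 · 0
2 · 2 · 3 · 3
6) 2 · 0 · 0 · 1
2 · 0 · 1 · 1
1 · 3 · 0 · 2
1 · 0 · 3 · 0
2 · 3 · 3 · 3
7) 2 · 0 · 0 · 1
2 · 0 · 1 · 1
1 · 3 · 0 · 2
1 · 1 · 3 · 0
2 · 3 · 3 · 3
8) 2 · 0 · 0 · 1
2 · 0 · 1 · 1
1 · 3 · 0 · 2
1 · 2 · 3 · 0
2 · 3 · 3 · 3
9) 2 · 0 · 0 · 1
2 · 0 · 1 · 1
1 · 3 · 0 · 2
1 · 3 · 3 · 0
2 · 3 · 3 · 3
10) 2 · 0 · 0 · 1
2 · 1 · 1 · 1
2 · 0 · 2 · 2
2 · 3 · 1 · 2
3 · 1 · 2 · 0

2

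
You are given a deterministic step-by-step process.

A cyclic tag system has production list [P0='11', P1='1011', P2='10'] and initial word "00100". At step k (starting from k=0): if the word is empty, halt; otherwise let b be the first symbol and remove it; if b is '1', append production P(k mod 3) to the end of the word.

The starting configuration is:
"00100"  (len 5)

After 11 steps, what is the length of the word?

4

step 0: "00100"  (len 5)
step 1: "0100"  (len 4)
step 2: "100"  (len 3)
step 3: "0010"  (len 4)
step 4: "010"  (len 3)
step 5: "10"  (len 2)
step 6: "010"  (len 3)
step 7: "10"  (len 2)
step 8: "01011"  (len 5)
step 9: "1011"  (len 4)
step 10: "01111"  (len 5)
step 11: "1111"  (len 4)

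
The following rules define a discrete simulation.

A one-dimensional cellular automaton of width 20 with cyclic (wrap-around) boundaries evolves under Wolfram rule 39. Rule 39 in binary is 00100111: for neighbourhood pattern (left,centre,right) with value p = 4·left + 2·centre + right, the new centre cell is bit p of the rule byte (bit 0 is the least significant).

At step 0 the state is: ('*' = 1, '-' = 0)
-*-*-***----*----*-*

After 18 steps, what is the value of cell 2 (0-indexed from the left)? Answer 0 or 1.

0) -*-*-***----*----*-*
1) *****----****-******
2) ------***----*------
3) ******----****-*****
4) -------***----*-----
5) *******----****-****
6) --------***----*----
7) ********----****-***
8) ---------***----*---
9) *********----****-**
10) ----------***----*--
11) **********----****-*
12) -----------***----*-
13) ***********----****-
14) ------------***----*
15) -***********----****
16) *------------***----
17) *-***********----***
18) -*------------***---

0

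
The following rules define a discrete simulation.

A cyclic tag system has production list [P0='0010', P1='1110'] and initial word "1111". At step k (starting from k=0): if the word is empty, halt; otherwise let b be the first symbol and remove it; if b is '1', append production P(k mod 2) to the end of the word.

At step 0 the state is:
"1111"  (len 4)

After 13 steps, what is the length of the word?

0) "1111"  (len 4)
1) "1110010"  (len 7)
2) "1100101110"  (len 10)
3) "1001011100010"  (len 13)
4) "0010111000101110"  (len 16)
5) "010111000101110"  (len 15)
6) "10111000101110"  (len 14)
7) "01110001011100010"  (len 17)
8) "1110001011100010"  (len 16)
9) "1100010111000100010"  (len 19)
10) "1000101110001000101110"  (len 22)
11) "0001011100010001011100010"  (len 25)
12) "001011100010001011100010"  (len 24)
13) "01011100010001011100010"  (len 23)

23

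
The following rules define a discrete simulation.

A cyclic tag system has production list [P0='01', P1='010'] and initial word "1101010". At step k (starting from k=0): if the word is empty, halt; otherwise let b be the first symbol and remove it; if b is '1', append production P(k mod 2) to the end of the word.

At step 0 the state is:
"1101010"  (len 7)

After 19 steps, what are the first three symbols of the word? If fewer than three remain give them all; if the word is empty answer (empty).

step 0: "1101010"  (len 7)
step 1: "10101001"  (len 8)
step 2: "0101001010"  (len 10)
step 3: "101001010"  (len 9)
step 4: "01001010010"  (len 11)
step 5: "1001010010"  (len 10)
step 6: "001010010010"  (len 12)
step 7: "01010010010"  (len 11)
step 8: "1010010010"  (len 10)
step 9: "01001001001"  (len 11)
step 10: "1001001001"  (len 10)
step 11: "00100100101"  (len 11)
step 12: "0100100101"  (len 10)
step 13: "100100101"  (len 9)
step 14: "00100101010"  (len 11)
step 15: "0100101010"  (len 10)
step 16: "100101010"  (len 9)
step 17: "0010101001"  (len 10)
step 18: "010101001"  (len 9)
step 19: "10101001"  (len 8)

101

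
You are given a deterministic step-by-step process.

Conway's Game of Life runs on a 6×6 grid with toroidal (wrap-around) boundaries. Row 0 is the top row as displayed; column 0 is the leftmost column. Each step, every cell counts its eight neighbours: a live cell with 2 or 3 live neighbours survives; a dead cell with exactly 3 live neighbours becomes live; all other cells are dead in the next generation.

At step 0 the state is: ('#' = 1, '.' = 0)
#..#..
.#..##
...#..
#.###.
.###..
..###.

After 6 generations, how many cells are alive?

k=0  #..#..
.#..##
...#..
#.###.
.###..
..###.
k=1  ##....
#.####
##....
....#.
.....#
....#.
k=2  ###...
..###.
###...
#....#
....##
#....#
k=3  #.#.#.
.....#
#.#.#.
....#.
....#.
....#.
k=4  ...##.
#...#.
...##.
....#.
...###
....#.
k=5  ...##.
......
...##.
......
...#.#
......
k=6  ......
......
......
...#..
......
...#..

2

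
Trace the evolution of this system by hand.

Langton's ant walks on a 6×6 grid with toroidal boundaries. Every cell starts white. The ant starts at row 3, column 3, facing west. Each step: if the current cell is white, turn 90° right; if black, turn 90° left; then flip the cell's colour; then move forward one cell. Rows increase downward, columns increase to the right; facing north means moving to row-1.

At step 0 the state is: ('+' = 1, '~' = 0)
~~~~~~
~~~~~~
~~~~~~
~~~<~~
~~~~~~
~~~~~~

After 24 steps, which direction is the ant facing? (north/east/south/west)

k=0  ~~~~~~
~~~~~~
~~~~~~
~~~<~~
~~~~~~
~~~~~~
k=1  ~~~~~~
~~~~~~
~~~^~~
~~~+~~
~~~~~~
~~~~~~
k=2  ~~~~~~
~~~~~~
~~~+>~
~~~+~~
~~~~~~
~~~~~~
k=3  ~~~~~~
~~~~~~
~~~++~
~~~+v~
~~~~~~
~~~~~~
k=4  ~~~~~~
~~~~~~
~~~++~
~~~<+~
~~~~~~
~~~~~~
k=5  ~~~~~~
~~~~~~
~~~++~
~~~~+~
~~~v~~
~~~~~~
k=6  ~~~~~~
~~~~~~
~~~++~
~~~~+~
~~<+~~
~~~~~~
k=7  ~~~~~~
~~~~~~
~~~++~
~~^~+~
~~++~~
~~~~~~
k=8  ~~~~~~
~~~~~~
~~~++~
~~+>+~
~~++~~
~~~~~~
k=9  ~~~~~~
~~~~~~
~~~++~
~~+++~
~~+v~~
~~~~~~
k=10  ~~~~~~
~~~~~~
~~~++~
~~+++~
~~+~>~
~~~~~~
k=11  ~~~~~~
~~~~~~
~~~++~
~~+++~
~~+~+~
~~~~v~
k=12  ~~~~~~
~~~~~~
~~~++~
~~+++~
~~+~+~
~~~<+~
k=13  ~~~~~~
~~~~~~
~~~++~
~~+++~
~~+^+~
~~~++~
k=14  ~~~~~~
~~~~~~
~~~++~
~~+++~
~~++>~
~~~++~
k=15  ~~~~~~
~~~~~~
~~~++~
~~++^~
~~++~~
~~~++~
k=16  ~~~~~~
~~~~~~
~~~++~
~~+<~~
~~++~~
~~~++~
k=17  ~~~~~~
~~~~~~
~~~++~
~~+~~~
~~+v~~
~~~++~
k=18  ~~~~~~
~~~~~~
~~~++~
~~+~~~
~~+~>~
~~~++~
k=19  ~~~~~~
~~~~~~
~~~++~
~~+~~~
~~+~+~
~~~+v~
k=20  ~~~~~~
~~~~~~
~~~++~
~~+~~~
~~+~+~
~~~+~>
k=21  ~~~~~v
~~~~~~
~~~++~
~~+~~~
~~+~+~
~~~+~+
k=22  ~~~~<+
~~~~~~
~~~++~
~~+~~~
~~+~+~
~~~+~+
k=23  ~~~~++
~~~~~~
~~~++~
~~+~~~
~~+~+~
~~~+^+
k=24  ~~~~++
~~~~~~
~~~++~
~~+~~~
~~+~+~
~~~++>

east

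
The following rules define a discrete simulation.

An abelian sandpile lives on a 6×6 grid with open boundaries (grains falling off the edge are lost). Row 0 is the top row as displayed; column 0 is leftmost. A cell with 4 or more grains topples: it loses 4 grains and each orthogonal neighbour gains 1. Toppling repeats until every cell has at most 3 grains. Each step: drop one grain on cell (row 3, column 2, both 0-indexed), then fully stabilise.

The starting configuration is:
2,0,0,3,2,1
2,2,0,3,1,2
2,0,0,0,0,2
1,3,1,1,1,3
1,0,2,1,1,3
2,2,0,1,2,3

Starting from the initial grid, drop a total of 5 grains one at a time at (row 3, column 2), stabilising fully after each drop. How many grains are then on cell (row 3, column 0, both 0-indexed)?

t=0: 2,0,0,3,2,1
2,2,0,3,1,2
2,0,0,0,0,2
1,3,1,1,1,3
1,0,2,1,1,3
2,2,0,1,2,3
t=1: 2,0,0,3,2,1
2,2,0,3,1,2
2,0,0,0,0,2
1,3,2,1,1,3
1,0,2,1,1,3
2,2,0,1,2,3
t=2: 2,0,0,3,2,1
2,2,0,3,1,2
2,0,0,0,0,2
1,3,3,1,1,3
1,0,2,1,1,3
2,2,0,1,2,3
t=3: 2,0,0,3,2,1
2,2,0,3,1,2
2,1,1,0,0,2
2,0,1,2,1,3
1,1,3,1,1,3
2,2,0,1,2,3
t=4: 2,0,0,3,2,1
2,2,0,3,1,2
2,1,1,0,0,2
2,0,2,2,1,3
1,1,3,1,1,3
2,2,0,1,2,3
t=5: 2,0,0,3,2,1
2,2,0,3,1,2
2,1,1,0,0,2
2,0,3,2,1,3
1,1,3,1,1,3
2,2,0,1,2,3

2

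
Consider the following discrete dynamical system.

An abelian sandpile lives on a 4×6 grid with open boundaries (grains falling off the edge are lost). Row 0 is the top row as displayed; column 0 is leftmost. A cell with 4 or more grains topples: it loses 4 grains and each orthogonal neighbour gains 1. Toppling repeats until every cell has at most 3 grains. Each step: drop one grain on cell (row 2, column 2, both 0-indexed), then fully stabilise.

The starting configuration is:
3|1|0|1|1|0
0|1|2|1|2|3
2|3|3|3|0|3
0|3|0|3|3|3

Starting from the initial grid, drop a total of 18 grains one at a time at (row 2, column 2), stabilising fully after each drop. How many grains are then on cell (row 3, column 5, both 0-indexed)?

[0] 3|1|0|1|1|0
0|1|2|1|2|3
2|3|3|3|0|3
0|3|0|3|3|3
[1] 3|1|0|1|1|1
0|2|3|2|3|0
3|1|2|1|3|1
1|0|3|1|1|1
[2] 3|1|0|1|1|1
0|2|3|2|3|0
3|1|3|1|3|1
1|0|3|1|1|1
[3] 3|1|1|1|1|1
0|3|0|3|3|0
3|2|2|2|3|1
1|1|0|2|1|1
[4] 3|1|1|1|1|1
0|3|0|3|3|0
3|2|3|2|3|1
1|1|0|2|1|1
[5] 3|1|1|1|1|1
0|3|1|3|3|0
3|3|0|3|3|1
1|1|1|2|1|1
[6] 3|1|1|1|1|1
0|3|1|3|3|0
3|3|1|3|3|1
1|1|1|2|1|1
[7] 3|1|1|1|1|1
0|3|1|3|3|0
3|3|2|3|3|1
1|1|1|2|1|1
[8] 3|1|1|1|1|1
0|3|1|3|3|0
3|3|3|3|3|1
1|1|1|2|1|1
[9] 3|2|2|2|2|1
2|1|0|2|1|1
0|2|3|2|1|2
2|2|2|3|2|1
[10] 3|2|2|2|2|1
2|1|1|2|1|1
0|3|0|3|1|2
2|2|3|3|2|1
[11] 3|2|2|2|2|1
2|1|1|2|1|1
0|3|1|3|1|2
2|2|3|3|2|1
[12] 3|2|2|2|2|1
2|1|1|2|1|1
0|3|2|3|1|2
2|2|3|3|2|1
[13] 3|2|2|2|2|1
2|1|1|2|1|1
0|3|3|3|1|2
2|2|3|3|2|1
[14] 3|2|2|2|2|1
2|2|2|3|1|1
1|1|3|1|2|2
3|0|2|1|3|1
[15] 3|2|2|2|2|1
2|2|3|3|1|1
1|2|0|2|2|2
3|0|3|1|3|1
[16] 3|2|2|2|2|1
2|2|3|3|1|1
1|2|1|2|2|2
3|0|3|1|3|1
[17] 3|2|2|2|2|1
2|2|3|3|1|1
1|2|2|2|2|2
3|0|3|1|3|1
[18] 3|2|2|2|2|1
2|2|3|3|1|1
1|2|3|2|2|2
3|0|3|1|3|1

1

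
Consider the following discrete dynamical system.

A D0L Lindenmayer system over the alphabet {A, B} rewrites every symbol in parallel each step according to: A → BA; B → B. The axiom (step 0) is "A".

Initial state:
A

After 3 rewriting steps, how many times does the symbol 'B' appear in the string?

0) A
1) BA
2) BBA
3) BBBA

3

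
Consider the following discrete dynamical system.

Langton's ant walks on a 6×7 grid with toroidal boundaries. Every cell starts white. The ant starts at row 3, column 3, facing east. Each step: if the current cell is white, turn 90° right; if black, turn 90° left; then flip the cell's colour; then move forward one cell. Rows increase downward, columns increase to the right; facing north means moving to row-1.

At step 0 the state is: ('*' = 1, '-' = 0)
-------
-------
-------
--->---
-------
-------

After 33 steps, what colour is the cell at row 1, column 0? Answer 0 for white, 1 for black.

[0] -------
-------
-------
--->---
-------
-------
[1] -------
-------
-------
---*---
---v---
-------
[2] -------
-------
-------
---*---
--<*---
-------
[3] -------
-------
-------
--^*---
--**---
-------
[4] -------
-------
-------
--*>---
--**---
-------
[5] -------
-------
---^---
--*----
--**---
-------
[6] -------
-------
---*>--
--*----
--**---
-------
[7] -------
-------
---**--
--*-v--
--**---
-------
[8] -------
-------
---**--
--*<*--
--**---
-------
[9] -------
-------
---^*--
--***--
--**---
-------
[10] -------
-------
--<-*--
--***--
--**---
-------
[11] -------
--^----
--*-*--
--***--
--**---
-------
[12] -------
--*>---
--*-*--
--***--
--**---
-------
[13] -------
--**---
--*v*--
--***--
--**---
-------
[14] -------
--**---
--<**--
--***--
--**---
-------
[15] -------
--**---
---**--
--v**--
--**---
-------
[16] -------
--**---
---**--
--->*--
--**---
-------
[17] -------
--**---
---^*--
----*--
--**---
-------
[18] -------
--**---
--<-*--
----*--
--**---
-------
[19] -------
--^*---
--*-*--
----*--
--**---
-------
[20] -------
-<-*---
--*-*--
----*--
--**---
-------
[21] -^-----
-*-*---
--*-*--
----*--
--**---
-------
[22] -*>----
-*-*---
--*-*--
----*--
--**---
-------
[23] -**----
-*v*---
--*-*--
----*--
--**---
-------
[24] -**----
-<**---
--*-*--
----*--
--**---
-------
[25] -**----
--**---
-v*-*--
----*--
--**---
-------
[26] -**----
--**---
<**-*--
----*--
--**---
-------
[27] -**----
^-**---
***-*--
----*--
--**---
-------
[28] -**----
*>**---
***-*--
----*--
--**---
-------
[29] -**----
****---
*v*-*--
----*--
--**---
-------
[30] -**----
****---
*->-*--
----*--
--**---
-------
[31] -**----
**^*---
*---*--
----*--
--**---
-------
[32] -**----
*<-*---
*---*--
----*--
--**---
-------
[33] -**----
*--*---
*v--*--
----*--
--**---
-------

1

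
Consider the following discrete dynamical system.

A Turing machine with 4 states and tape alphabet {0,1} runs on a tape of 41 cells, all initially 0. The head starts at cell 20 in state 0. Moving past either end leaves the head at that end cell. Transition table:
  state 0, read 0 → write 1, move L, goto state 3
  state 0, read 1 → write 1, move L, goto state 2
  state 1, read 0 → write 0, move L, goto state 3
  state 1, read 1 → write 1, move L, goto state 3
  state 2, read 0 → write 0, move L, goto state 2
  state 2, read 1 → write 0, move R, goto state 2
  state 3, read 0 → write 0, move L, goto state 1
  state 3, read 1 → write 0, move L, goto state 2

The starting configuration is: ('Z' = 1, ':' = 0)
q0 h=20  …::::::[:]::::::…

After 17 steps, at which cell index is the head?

[0] q0 h=20  …::::::[:]::::::…
[1] q3 h=19  …::::::[:]Z:::::…
[2] q1 h=18  …::::::[:]:Z::::…
[3] q3 h=17  …::::::[:]::Z:::…
[4] q1 h=16  …::::::[:]:::Z::…
[5] q3 h=15  …::::::[:]::::Z:…
[6] q1 h=14  …::::::[:]:::::Z…
[7] q3 h=13  …::::::[:]::::::…
[8] q1 h=12  …::::::[:]::::::…
[9] q3 h=11  …::::::[:]::::::…
[10] q1 h=10  …::::::[:]::::::…
[11] q3 h= 9  …::::::[:]::::::…
[12] q1 h= 8  …::::::[:]::::::…
[13] q3 h= 7  …::::::[:]::::::…
[14] q1 h= 6  |::::::[:]::::::…
[15] q3 h= 5  |:::::[:]::::::…
[16] q1 h= 4  |::::[:]::::::…
[17] q3 h= 3  |:::[:]::::::…

3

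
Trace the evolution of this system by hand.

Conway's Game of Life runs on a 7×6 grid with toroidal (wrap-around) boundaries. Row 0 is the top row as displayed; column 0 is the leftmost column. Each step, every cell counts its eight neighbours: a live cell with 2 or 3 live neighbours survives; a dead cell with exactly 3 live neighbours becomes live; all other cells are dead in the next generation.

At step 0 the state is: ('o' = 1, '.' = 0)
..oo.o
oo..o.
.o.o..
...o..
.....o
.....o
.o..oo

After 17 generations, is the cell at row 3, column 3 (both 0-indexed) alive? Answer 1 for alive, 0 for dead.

k=0  ..oo.o
oo..o.
.o.o..
...o..
.....o
.....o
.o..oo
k=1  ..oo..
oo..oo
oo.oo.
..o.o.
....o.
.....o
..oo.o
k=2  ......
......
......
.oo.o.
...ooo
...o.o
..oo..
k=3  ......
......
......
..o.oo
o....o
.....o
..ooo.
k=4  ...o..
......
......
o...oo
o.....
o..o.o
...oo.
k=5  ...oo.
......
.....o
o....o
.o....
o..o.o
..oo.o
k=6  ..ooo.
....o.
o....o
o....o
.o..o.
oo.o.o
o.o..o
k=7  .oo.o.
....o.
o...o.
.o..o.
.oo.o.
...o..
......
k=8  ...o..
.o..o.
...oo.
ooo.o.
.oo.o.
..oo..
..oo..
k=9  ...oo.
..o.o.
o...o.
o...o.
o...oo
....o.
....o.
k=10  ....oo
....o.
.o..o.
oo.oo.
o..oo.
...oo.
....oo
k=11  ...o..
...oo.
ooo.o.
oo....
oo....
......
......
k=12  ...oo.
.o..oo
o.o.o.
......
oo....
......
......
k=13  ...ooo
ooo...
oo.oo.
o....o
......
......
......
k=14  oooooo
......
...oo.
oo..oo
......
......
....o.
k=15  oooooo
oo....
o..oo.
o..ooo
o....o
......
ooo.o.
k=16  ....o.
......
..oo..
.o.o..
o.....
......
....o.
k=17  ......
...o..
..oo..
.o.o..
......
......
......

1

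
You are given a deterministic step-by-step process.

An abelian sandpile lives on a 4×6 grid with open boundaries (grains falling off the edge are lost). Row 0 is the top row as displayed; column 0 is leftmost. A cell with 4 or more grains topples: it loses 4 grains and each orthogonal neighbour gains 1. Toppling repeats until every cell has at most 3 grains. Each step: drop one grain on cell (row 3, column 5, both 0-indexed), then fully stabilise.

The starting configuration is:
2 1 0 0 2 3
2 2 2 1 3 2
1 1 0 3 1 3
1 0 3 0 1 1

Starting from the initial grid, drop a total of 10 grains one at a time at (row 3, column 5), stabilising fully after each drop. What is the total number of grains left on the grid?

[0] 2 1 0 0 2 3
2 2 2 1 3 2
1 1 0 3 1 3
1 0 3 0 1 1
[1] 2 1 0 0 2 3
2 2 2 1 3 2
1 1 0 3 1 3
1 0 3 0 1 2
[2] 2 1 0 0 2 3
2 2 2 1 3 2
1 1 0 3 1 3
1 0 3 0 1 3
[3] 2 1 0 0 2 3
2 2 2 1 3 3
1 1 0 3 2 0
1 0 3 0 2 1
[4] 2 1 0 0 2 3
2 2 2 1 3 3
1 1 0 3 2 0
1 0 3 0 2 2
[5] 2 1 0 0 2 3
2 2 2 1 3 3
1 1 0 3 2 0
1 0 3 0 2 3
[6] 2 1 0 0 2 3
2 2 2 1 3 3
1 1 0 3 2 1
1 0 3 0 3 0
[7] 2 1 0 0 2 3
2 2 2 1 3 3
1 1 0 3 2 1
1 0 3 0 3 1
[8] 2 1 0 0 2 3
2 2 2 1 3 3
1 1 0 3 2 1
1 0 3 0 3 2
[9] 2 1 0 0 2 3
2 2 2 1 3 3
1 1 0 3 2 1
1 0 3 0 3 3
[10] 2 1 0 0 2 3
2 2 2 1 3 3
1 1 0 3 3 2
1 0 3 1 0 1

37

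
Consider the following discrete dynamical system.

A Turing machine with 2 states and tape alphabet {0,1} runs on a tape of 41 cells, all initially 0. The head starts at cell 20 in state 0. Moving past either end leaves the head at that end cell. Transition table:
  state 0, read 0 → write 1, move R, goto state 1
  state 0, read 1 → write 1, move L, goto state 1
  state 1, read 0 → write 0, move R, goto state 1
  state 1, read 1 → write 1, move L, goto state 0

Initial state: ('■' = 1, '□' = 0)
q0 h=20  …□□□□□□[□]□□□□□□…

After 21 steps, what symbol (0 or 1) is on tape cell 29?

0) q0 h=20  …□□□□□□[□]□□□□□□…
1) q1 h=21  …□□□□□■[□]□□□□□□…
2) q1 h=22  …□□□□■□[□]□□□□□□…
3) q1 h=23  …□□□■□□[□]□□□□□□…
4) q1 h=24  …□□■□□□[□]□□□□□□…
5) q1 h=25  …□■□□□□[□]□□□□□□…
6) q1 h=26  …■□□□□□[□]□□□□□□…
7) q1 h=27  …□□□□□□[□]□□□□□□…
8) q1 h=28  …□□□□□□[□]□□□□□□…
9) q1 h=29  …□□□□□□[□]□□□□□□…
10) q1 h=30  …□□□□□□[□]□□□□□□…
11) q1 h=31  …□□□□□□[□]□□□□□□…
12) q1 h=32  …□□□□□□[□]□□□□□□…
13) q1 h=33  …□□□□□□[□]□□□□□□…
14) q1 h=34  …□□□□□□[□]□□□□□□|
15) q1 h=35  …□□□□□□[□]□□□□□|
16) q1 h=36  …□□□□□□[□]□□□□|
17) q1 h=37  …□□□□□□[□]□□□|
18) q1 h=38  …□□□□□□[□]□□|
19) q1 h=39  …□□□□□□[□]□|
20) q1 h=40  …□□□□□□[□]|
21) q1 h=40  …□□□□□□[□]|

0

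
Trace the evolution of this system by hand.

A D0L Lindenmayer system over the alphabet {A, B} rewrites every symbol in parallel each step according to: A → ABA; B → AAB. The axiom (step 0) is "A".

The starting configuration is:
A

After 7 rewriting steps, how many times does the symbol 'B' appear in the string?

gen 0: A
gen 1: ABA
gen 2: ABAAABABA
gen 3: ABAAABABAABAABAAABABAAABABA
gen 4: ABAAABABAABAABAAABABAAABABAABAAABABAABAAABABAABAABAAABABAAABABAABAABAAABABAAABABA
gen 5: ABAAABABAABAABAAABABAAABABAABAAABABAABAAABABAABAABAAABABAA…BABAABAAABABAABAAABABAABAABAAABABAAABABAABAABAAABABAAABABA  (len 243)
gen 6: ABAAABABAABAABAAABABAAABABAABAAABABAABAAABABAABAABAAABABAA…BABAABAAABABAABAAABABAABAABAAABABAAABABAABAABAAABABAAABABA  (len 729)
gen 7: ABAAABABAABAABAAABABAAABABAABAAABABAABAAABABAABAABAAABABAA…BABAABAAABABAABAAABABAABAABAAABABAAABABAABAABAAABABAAABABA  (len 2187)

729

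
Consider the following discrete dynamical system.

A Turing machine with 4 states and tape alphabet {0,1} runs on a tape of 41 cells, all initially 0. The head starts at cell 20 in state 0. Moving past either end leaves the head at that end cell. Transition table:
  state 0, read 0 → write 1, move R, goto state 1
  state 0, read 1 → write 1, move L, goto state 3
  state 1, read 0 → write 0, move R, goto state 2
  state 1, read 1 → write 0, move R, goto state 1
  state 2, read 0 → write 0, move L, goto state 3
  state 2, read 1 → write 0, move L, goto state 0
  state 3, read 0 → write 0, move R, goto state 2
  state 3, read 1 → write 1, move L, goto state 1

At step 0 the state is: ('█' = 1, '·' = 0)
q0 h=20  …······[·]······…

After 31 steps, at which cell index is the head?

0) q0 h=20  …······[·]······…
1) q1 h=21  …·····█[·]······…
2) q2 h=22  …····█·[·]······…
3) q3 h=21  …·····█[·]······…
4) q2 h=22  …····█·[·]······…
5) q3 h=21  …·····█[·]······…
6) q2 h=22  …····█·[·]······…
7) q3 h=21  …·····█[·]······…
8) q2 h=22  …····█·[·]······…
9) q3 h=21  …·····█[·]······…
10) q2 h=22  …····█·[·]······…
11) q3 h=21  …·····█[·]······…
12) q2 h=22  …····█·[·]······…
13) q3 h=21  …·····█[·]······…
14) q2 h=22  …····█·[·]······…
15) q3 h=21  …·····█[·]······…
16) q2 h=22  …····█·[·]······…
17) q3 h=21  …·····█[·]······…
18) q2 h=22  …····█·[·]······…
19) q3 h=21  …·····█[·]······…
20) q2 h=22  …····█·[·]······…
21) q3 h=21  …·····█[·]······…
22) q2 h=22  …····█·[·]······…
23) q3 h=21  …·····█[·]······…
24) q2 h=22  …····█·[·]······…
25) q3 h=21  …·····█[·]······…
26) q2 h=22  …····█·[·]······…
27) q3 h=21  …·····█[·]······…
28) q2 h=22  …····█·[·]······…
29) q3 h=21  …·····█[·]······…
30) q2 h=22  …····█·[·]······…
31) q3 h=21  …·····█[·]······…

21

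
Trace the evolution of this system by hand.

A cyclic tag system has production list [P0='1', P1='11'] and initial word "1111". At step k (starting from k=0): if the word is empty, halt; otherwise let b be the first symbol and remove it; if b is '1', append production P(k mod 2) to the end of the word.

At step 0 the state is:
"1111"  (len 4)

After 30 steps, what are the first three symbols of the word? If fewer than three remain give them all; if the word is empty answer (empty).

111

[0] "1111"  (len 4)
[1] "1111"  (len 4)
[2] "11111"  (len 5)
[3] "11111"  (len 5)
[4] "111111"  (len 6)
[5] "111111"  (len 6)
[6] "1111111"  (len 7)
[7] "1111111"  (len 7)
[8] "11111111"  (len 8)
[9] "11111111"  (len 8)
[10] "111111111"  (len 9)
[11] "111111111"  (len 9)
[12] "1111111111"  (len 10)
[13] "1111111111"  (len 10)
[14] "11111111111"  (len 11)
[15] "11111111111"  (len 11)
[16] "111111111111"  (len 12)
[17] "111111111111"  (len 12)
[18] "1111111111111"  (len 13)
[19] "1111111111111"  (len 13)
[20] "11111111111111"  (len 14)
[21] "11111111111111"  (len 14)
[22] "111111111111111"  (len 15)
[23] "111111111111111"  (len 15)
[24] "1111111111111111"  (len 16)
[25] "1111111111111111"  (len 16)
[26] "11111111111111111"  (len 17)
[27] "11111111111111111"  (len 17)
[28] "111111111111111111"  (len 18)
[29] "111111111111111111"  (len 18)
[30] "1111111111111111111"  (len 19)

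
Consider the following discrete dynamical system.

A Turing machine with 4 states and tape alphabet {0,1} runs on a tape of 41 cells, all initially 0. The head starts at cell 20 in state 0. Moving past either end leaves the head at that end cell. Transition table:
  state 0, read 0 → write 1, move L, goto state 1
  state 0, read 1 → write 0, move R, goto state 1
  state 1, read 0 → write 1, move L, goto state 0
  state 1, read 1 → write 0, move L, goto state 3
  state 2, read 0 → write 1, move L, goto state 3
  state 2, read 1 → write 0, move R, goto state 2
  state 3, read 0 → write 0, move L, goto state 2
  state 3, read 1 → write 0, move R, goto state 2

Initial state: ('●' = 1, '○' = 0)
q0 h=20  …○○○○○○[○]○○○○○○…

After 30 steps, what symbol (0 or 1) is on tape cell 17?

1

0) q0 h=20  …○○○○○○[○]○○○○○○…
1) q1 h=19  …○○○○○○[○]●○○○○○…
2) q0 h=18  …○○○○○○[○]●●○○○○…
3) q1 h=17  …○○○○○○[○]●●●○○○…
4) q0 h=16  …○○○○○○[○]●●●●○○…
5) q1 h=15  …○○○○○○[○]●●●●●○…
6) q0 h=14  …○○○○○○[○]●●●●●●…
7) q1 h=13  …○○○○○○[○]●●●●●●…
8) q0 h=12  …○○○○○○[○]●●●●●●…
9) q1 h=11  …○○○○○○[○]●●●●●●…
10) q0 h=10  …○○○○○○[○]●●●●●●…
11) q1 h= 9  …○○○○○○[○]●●●●●●…
12) q0 h= 8  …○○○○○○[○]●●●●●●…
13) q1 h= 7  …○○○○○○[○]●●●●●●…
14) q0 h= 6  |○○○○○○[○]●●●●●●…
15) q1 h= 5  |○○○○○[○]●●●●●●…
16) q0 h= 4  |○○○○[○]●●●●●●…
17) q1 h= 3  |○○○[○]●●●●●●…
18) q0 h= 2  |○○[○]●●●●●●…
19) q1 h= 1  |○[○]●●●●●●…
20) q0 h= 0  |[○]●●●●●●…
21) q1 h= 0  |[●]●●●●●●…
22) q3 h= 0  |[○]●●●●●●…
23) q2 h= 0  |[○]●●●●●●…
24) q3 h= 0  |[●]●●●●●●…
25) q2 h= 1  |○[●]●●●●●●…
26) q2 h= 2  |○○[●]●●●●●●…
27) q2 h= 3  |○○○[●]●●●●●●…
28) q2 h= 4  |○○○○[●]●●●●●●…
29) q2 h= 5  |○○○○○[●]●●●●●●…
30) q2 h= 6  |○○○○○○[●]●●●●●●…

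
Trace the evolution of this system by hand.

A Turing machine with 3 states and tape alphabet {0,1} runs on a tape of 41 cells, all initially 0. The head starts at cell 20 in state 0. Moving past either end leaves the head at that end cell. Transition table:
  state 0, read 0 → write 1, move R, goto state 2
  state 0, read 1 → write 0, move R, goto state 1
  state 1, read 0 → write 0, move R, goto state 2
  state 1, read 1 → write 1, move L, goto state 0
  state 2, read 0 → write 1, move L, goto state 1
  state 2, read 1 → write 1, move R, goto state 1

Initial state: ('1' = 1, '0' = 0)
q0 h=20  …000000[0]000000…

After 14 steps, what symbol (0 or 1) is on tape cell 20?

1

gen 0: q0 h=20  …000000[0]000000…
gen 1: q2 h=21  …000001[0]000000…
gen 2: q1 h=20  …000000[1]100000…
gen 3: q0 h=19  …000000[0]110000…
gen 4: q2 h=20  …000001[1]100000…
gen 5: q1 h=21  …000011[1]000000…
gen 6: q0 h=20  …000001[1]100000…
gen 7: q1 h=21  …000010[1]000000…
gen 8: q0 h=20  …000001[0]100000…
gen 9: q2 h=21  …000011[1]000000…
gen 10: q1 h=22  …000111[0]000000…
gen 11: q2 h=23  …001110[0]000000…
gen 12: q1 h=22  …000111[0]100000…
gen 13: q2 h=23  …001110[1]000000…
gen 14: q1 h=24  …011101[0]000000…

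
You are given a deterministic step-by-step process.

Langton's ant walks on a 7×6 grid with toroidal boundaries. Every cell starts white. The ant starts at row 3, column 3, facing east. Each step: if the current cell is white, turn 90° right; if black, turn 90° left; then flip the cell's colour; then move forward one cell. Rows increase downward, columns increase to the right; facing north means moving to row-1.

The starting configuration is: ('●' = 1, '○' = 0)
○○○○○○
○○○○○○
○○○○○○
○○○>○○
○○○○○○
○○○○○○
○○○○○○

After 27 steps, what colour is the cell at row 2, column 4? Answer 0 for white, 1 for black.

1

k=0  ○○○○○○
○○○○○○
○○○○○○
○○○>○○
○○○○○○
○○○○○○
○○○○○○
k=1  ○○○○○○
○○○○○○
○○○○○○
○○○●○○
○○○v○○
○○○○○○
○○○○○○
k=2  ○○○○○○
○○○○○○
○○○○○○
○○○●○○
○○<●○○
○○○○○○
○○○○○○
k=3  ○○○○○○
○○○○○○
○○○○○○
○○^●○○
○○●●○○
○○○○○○
○○○○○○
k=4  ○○○○○○
○○○○○○
○○○○○○
○○●>○○
○○●●○○
○○○○○○
○○○○○○
k=5  ○○○○○○
○○○○○○
○○○^○○
○○●○○○
○○●●○○
○○○○○○
○○○○○○
k=6  ○○○○○○
○○○○○○
○○○●>○
○○●○○○
○○●●○○
○○○○○○
○○○○○○
k=7  ○○○○○○
○○○○○○
○○○●●○
○○●○v○
○○●●○○
○○○○○○
○○○○○○
k=8  ○○○○○○
○○○○○○
○○○●●○
○○●<●○
○○●●○○
○○○○○○
○○○○○○
k=9  ○○○○○○
○○○○○○
○○○^●○
○○●●●○
○○●●○○
○○○○○○
○○○○○○
k=10  ○○○○○○
○○○○○○
○○<○●○
○○●●●○
○○●●○○
○○○○○○
○○○○○○
k=11  ○○○○○○
○○^○○○
○○●○●○
○○●●●○
○○●●○○
○○○○○○
○○○○○○
k=12  ○○○○○○
○○●>○○
○○●○●○
○○●●●○
○○●●○○
○○○○○○
○○○○○○
k=13  ○○○○○○
○○●●○○
○○●v●○
○○●●●○
○○●●○○
○○○○○○
○○○○○○
k=14  ○○○○○○
○○●●○○
○○<●●○
○○●●●○
○○●●○○
○○○○○○
○○○○○○
k=15  ○○○○○○
○○●●○○
○○○●●○
○○v●●○
○○●●○○
○○○○○○
○○○○○○
k=16  ○○○○○○
○○●●○○
○○○●●○
○○○>●○
○○●●○○
○○○○○○
○○○○○○
k=17  ○○○○○○
○○●●○○
○○○^●○
○○○○●○
○○●●○○
○○○○○○
○○○○○○
k=18  ○○○○○○
○○●●○○
○○<○●○
○○○○●○
○○●●○○
○○○○○○
○○○○○○
k=19  ○○○○○○
○○^●○○
○○●○●○
○○○○●○
○○●●○○
○○○○○○
○○○○○○
k=20  ○○○○○○
○<○●○○
○○●○●○
○○○○●○
○○●●○○
○○○○○○
○○○○○○
k=21  ○^○○○○
○●○●○○
○○●○●○
○○○○●○
○○●●○○
○○○○○○
○○○○○○
k=22  ○●>○○○
○●○●○○
○○●○●○
○○○○●○
○○●●○○
○○○○○○
○○○○○○
k=23  ○●●○○○
○●v●○○
○○●○●○
○○○○●○
○○●●○○
○○○○○○
○○○○○○
k=24  ○●●○○○
○<●●○○
○○●○●○
○○○○●○
○○●●○○
○○○○○○
○○○○○○
k=25  ○●●○○○
○○●●○○
○v●○●○
○○○○●○
○○●●○○
○○○○○○
○○○○○○
k=26  ○●●○○○
○○●●○○
<●●○●○
○○○○●○
○○●●○○
○○○○○○
○○○○○○
k=27  ○●●○○○
^○●●○○
●●●○●○
○○○○●○
○○●●○○
○○○○○○
○○○○○○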